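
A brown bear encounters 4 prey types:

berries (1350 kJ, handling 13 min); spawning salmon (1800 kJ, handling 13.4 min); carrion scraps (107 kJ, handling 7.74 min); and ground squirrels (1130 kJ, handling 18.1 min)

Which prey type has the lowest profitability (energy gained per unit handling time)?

carrion scraps

Profitability E/h (kJ/min): berries = 1350/13 = 104, spawning salmon = 1800/13.4 = 134, carrion scraps = 107/7.74 = 13.8, ground squirrels = 1130/18.1 = 62.4.
Ranked: spawning salmon > berries > ground squirrels > carrion scraps.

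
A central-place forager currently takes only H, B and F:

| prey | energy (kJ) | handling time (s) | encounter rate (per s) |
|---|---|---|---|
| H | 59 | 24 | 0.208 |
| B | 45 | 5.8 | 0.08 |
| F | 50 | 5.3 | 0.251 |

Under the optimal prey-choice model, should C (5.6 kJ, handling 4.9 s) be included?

No

Current rate: (0.208×59 + 0.08×45 + 0.251×50)/(1 + 0.208×24 + 0.08×5.8 + 0.251×5.3) = 3.65 kJ/s.
Profitability of C: 5.6/4.9 = 1.143 kJ/s.
1.143 < 3.65, so adding C would lower the average — exclude it.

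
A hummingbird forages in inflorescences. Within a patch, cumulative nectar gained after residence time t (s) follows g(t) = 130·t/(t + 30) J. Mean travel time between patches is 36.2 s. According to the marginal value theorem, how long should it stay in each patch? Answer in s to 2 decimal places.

By the marginal value theorem, leave when the instantaneous gain rate g'(t) equals the habitat-wide average g(t)/(T + t).
g'(t) = 130·30/(t + 30)². Setting 130·30/(t+30)² = 130t/[(t+30)(36.2+t)] gives 30(36.2+t) = t(t+30), so t² = 30×36.2 = 1086.
t* = √1086 = 32.95 s.

32.95 s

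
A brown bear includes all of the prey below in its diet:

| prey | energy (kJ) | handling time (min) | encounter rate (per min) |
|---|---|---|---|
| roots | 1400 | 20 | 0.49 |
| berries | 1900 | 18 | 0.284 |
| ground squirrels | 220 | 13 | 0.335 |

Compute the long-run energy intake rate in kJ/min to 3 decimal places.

64.109 kJ/min

R = Σλ_iE_i / (1 + Σλ_ih_i)
Numerator: 0.49×1400 + 0.284×1900 + 0.335×220 = 1299
Denominator: 1 + 0.49×20 + 0.284×18 + 0.335×13 = 20.27
R = 1299/20.27 = 64.11 kJ/min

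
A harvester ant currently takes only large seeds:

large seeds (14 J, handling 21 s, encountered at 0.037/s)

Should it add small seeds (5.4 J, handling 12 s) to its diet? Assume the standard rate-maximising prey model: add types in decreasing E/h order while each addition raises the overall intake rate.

Yes

Intake rate on the current diet: R = (0.037×14) / (1 + 0.037×21) = 0.518/1.777 = 0.2915 J/s.
small seeds: E/h = 5.4/12 = 0.45 J/s.
0.45 > 0.2915, so adding small seeds raises the average — include it.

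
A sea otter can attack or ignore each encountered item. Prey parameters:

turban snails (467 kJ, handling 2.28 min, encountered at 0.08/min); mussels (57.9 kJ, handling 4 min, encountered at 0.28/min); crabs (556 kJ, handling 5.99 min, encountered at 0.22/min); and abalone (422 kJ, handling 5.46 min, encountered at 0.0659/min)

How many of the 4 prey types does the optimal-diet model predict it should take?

3

E/h in descending order: turban snails 205, crabs 92.8, abalone 77.3, mussels 14.5 kJ/min. The optimal diet is the largest prefix of this list for which every included type satisfies E_i/h_i > R on the types above it.
Rate on top 1: 31.6. crabs: 92.8 > 31.6 → include.
Rate on top 2: 63.87. abalone: 77.3 > 63.87 → include.
Rate on top 3: 65.56. mussels: 14.5 < 65.56 → exclude; stop.
Optimal diet: turban snails, crabs, abalone — 3 of 4 types.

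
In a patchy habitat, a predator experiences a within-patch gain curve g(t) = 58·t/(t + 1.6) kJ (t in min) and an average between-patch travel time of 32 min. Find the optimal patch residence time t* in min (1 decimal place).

7.2 min

By the marginal value theorem, leave when the instantaneous gain rate g'(t) equals the habitat-wide average g(t)/(T + t).
g'(t) = 58·1.6/(t + 1.6)². Setting 58·1.6/(t+1.6)² = 58t/[(t+1.6)(32+t)] gives 1.6(32+t) = t(t+1.6), so t² = 1.6×32 = 51.2.
t* = √51.2 = 7.155 min.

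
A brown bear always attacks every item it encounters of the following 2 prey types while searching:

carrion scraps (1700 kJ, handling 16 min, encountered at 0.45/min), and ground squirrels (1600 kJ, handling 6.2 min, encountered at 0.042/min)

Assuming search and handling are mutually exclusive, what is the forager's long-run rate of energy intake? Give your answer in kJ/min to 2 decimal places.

Energy encountered per unit search time: 0.45×1700 + 0.042×1600 = 832.2 kJ/min.
Handling time per unit search time: 0.45×16 + 0.042×6.2 = 7.46.
Rate = 832.2/(1 + 7.46) = 98.36 kJ/min.

98.36 kJ/min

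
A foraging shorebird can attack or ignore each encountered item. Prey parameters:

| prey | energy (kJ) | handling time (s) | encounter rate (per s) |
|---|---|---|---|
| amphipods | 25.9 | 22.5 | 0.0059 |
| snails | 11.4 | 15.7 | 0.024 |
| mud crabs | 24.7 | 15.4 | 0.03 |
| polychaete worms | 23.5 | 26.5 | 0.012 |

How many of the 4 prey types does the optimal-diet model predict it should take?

E/h in descending order: mud crabs 1.6, amphipods 1.15, polychaete worms 0.887, snails 0.726 kJ/s. The optimal diet is the largest prefix of this list for which every included type satisfies E_i/h_i > R on the types above it.
Rate on top 1: 0.5068. amphipods: 1.15 > 0.5068 → include.
Rate on top 2: 0.5605. polychaete worms: 0.887 > 0.5605 → include.
Rate on top 3: 0.6147. snails: 0.726 > 0.6147 → include.
Optimal diet: mud crabs, amphipods, polychaete worms, snails — 4 of 4 types.

4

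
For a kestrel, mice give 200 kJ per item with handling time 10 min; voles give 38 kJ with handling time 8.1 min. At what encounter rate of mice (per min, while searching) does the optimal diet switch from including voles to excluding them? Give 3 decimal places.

0.031 per min

The zero-one rule: include voles iff E₂/h₂ > λE₁/(1+λh₁). Equality gives the switch point.
λE₁h₂ = E₂ + λE₂h₁ ⇒ λ = E₂/(E₁h₂ − E₂h₁) = 38/(1620 − 380) = 0.03065 per min.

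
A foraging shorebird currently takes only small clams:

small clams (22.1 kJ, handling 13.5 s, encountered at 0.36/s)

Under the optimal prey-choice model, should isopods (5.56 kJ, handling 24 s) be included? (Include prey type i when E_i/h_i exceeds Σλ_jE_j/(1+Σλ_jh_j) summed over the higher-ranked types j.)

Current rate: (0.36×22.1)/(1 + 0.36×13.5) = 1.358 kJ/s.
Profitability of isopods: 5.56/24 = 0.2317 kJ/s.
Since 0.2317 < R, time spent handling isopods is better spent searching.

No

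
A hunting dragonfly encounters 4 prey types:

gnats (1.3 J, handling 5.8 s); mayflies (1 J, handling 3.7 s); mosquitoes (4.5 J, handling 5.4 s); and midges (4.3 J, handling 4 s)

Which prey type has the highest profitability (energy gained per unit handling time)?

midges

In descending order of E/h:
midges: 4.3/4 = 1.07 J/s
mosquitoes: 4.5/5.4 = 0.833 J/s
mayflies: 1/3.7 = 0.27 J/s
gnats: 1.3/5.8 = 0.224 J/s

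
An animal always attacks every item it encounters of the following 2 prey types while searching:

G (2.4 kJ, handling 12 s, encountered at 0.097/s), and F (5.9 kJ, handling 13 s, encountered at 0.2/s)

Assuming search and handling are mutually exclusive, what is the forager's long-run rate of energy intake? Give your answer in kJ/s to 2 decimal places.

Energy encountered per unit search time: 0.097×2.4 + 0.2×5.9 = 1.413 kJ/s.
Handling time per unit search time: 0.097×12 + 0.2×13 = 3.764.
Rate = 1.413/(1 + 3.764) = 0.2966 kJ/s.

0.30 kJ/s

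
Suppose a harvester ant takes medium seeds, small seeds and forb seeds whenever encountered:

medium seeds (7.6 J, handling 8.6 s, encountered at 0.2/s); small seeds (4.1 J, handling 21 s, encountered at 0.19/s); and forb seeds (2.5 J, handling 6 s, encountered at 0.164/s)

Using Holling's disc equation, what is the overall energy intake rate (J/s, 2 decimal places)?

Energy encountered per unit search time: 0.2×7.6 + 0.19×4.1 + 0.164×2.5 = 2.709 J/s.
Handling time per unit search time: 0.2×8.6 + 0.19×21 + 0.164×6 = 6.694.
Rate = 2.709/(1 + 6.694) = 0.3521 J/s.

0.35 J/s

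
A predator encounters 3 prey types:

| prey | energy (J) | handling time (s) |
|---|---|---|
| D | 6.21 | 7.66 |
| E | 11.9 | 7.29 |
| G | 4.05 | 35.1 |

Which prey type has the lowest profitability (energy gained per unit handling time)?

G

Profitability E/h (J/s): D = 6.21/7.66 = 0.811, E = 11.9/7.29 = 1.63, G = 4.05/35.1 = 0.115.
Ranked: E > D > G.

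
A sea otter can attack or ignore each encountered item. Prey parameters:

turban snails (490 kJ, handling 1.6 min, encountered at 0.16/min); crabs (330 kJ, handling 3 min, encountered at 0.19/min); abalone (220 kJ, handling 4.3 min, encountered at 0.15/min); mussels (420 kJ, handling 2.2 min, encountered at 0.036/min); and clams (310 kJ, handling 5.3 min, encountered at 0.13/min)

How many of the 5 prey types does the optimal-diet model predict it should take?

3

Rank by E/h (kJ/min): turban snails 306, mussels 191, crabs 110, clams 58.5, abalone 51.2. Include each in turn until the next type's E/h falls below the running intake rate.
Rate on top 1: 62.42. mussels: 191 > 62.42 → include.
Rate on top 2: 70.04. crabs: 110 > 70.04 → include.
Rate on top 3: 82. clams: 58.5 < 82 → exclude; stop.
Optimal diet: turban snails, mussels, crabs — 3 of 5 types.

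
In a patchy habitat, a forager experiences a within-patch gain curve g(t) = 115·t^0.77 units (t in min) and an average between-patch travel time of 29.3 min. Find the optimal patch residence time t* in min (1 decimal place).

Optimal t* satisfies g'(t*) = g(t*)/(T + t*).
g'(t) = 0.77·115·t^-0.23. Setting 0.77·115·t^-0.23 = 115·t^0.77/(29.3+t) gives 0.77(29.3+t) = t, so 0.23·t = 0.77×29.3.
t* = 0.77×29.3/0.23 = 98.09 min.

98.1 min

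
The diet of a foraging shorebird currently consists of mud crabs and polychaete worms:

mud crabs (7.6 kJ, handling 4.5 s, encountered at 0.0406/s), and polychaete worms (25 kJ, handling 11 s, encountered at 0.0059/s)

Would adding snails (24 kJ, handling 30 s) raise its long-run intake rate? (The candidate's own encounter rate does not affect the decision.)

Yes

On mud crabs and polychaete worms alone, R = ΣλE/(1+Σλh) = 0.4561/1.248 = 0.3655 kJ/s.
snails: E/h = 24/30 = 0.8 kJ/s.
0.8 > 0.3655, so adding snails raises the average — include it.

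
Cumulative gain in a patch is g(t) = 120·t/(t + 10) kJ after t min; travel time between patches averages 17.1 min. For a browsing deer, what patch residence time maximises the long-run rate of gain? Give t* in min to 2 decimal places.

13.08 min

By the marginal value theorem, leave when the instantaneous gain rate g'(t) equals the habitat-wide average g(t)/(T + t).
g'(t) = 120·10/(t + 10)². Setting 120·10/(t+10)² = 120t/[(t+10)(17.1+t)] gives 10(17.1+t) = t(t+10), so t² = 10×17.1 = 171.
t* = √171 = 13.08 min.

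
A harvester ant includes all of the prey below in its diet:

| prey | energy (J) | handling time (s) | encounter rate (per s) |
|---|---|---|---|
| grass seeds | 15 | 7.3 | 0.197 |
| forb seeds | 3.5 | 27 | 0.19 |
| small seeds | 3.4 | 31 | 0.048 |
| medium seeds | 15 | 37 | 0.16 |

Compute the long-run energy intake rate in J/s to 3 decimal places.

R = Σλ_iE_i / (1 + Σλ_ih_i)
Numerator: 0.197×15 + 0.19×3.5 + 0.048×3.4 + 0.16×15 = 6.183
Denominator: 1 + 0.197×7.3 + 0.19×27 + 0.048×31 + 0.16×37 = 14.98
R = 6.183/14.98 = 0.4129 J/s

0.413 J/s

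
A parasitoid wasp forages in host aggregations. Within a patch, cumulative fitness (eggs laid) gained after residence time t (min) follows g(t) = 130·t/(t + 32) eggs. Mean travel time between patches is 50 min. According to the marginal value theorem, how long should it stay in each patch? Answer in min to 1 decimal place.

40.0 min

Maximise g(t)/(T+t): set derivative to zero → g'(t)(T+t) = g(t).
g'(t) = 130·32/(t + 32)². Setting 130·32/(t+32)² = 130t/[(t+32)(50+t)] gives 32(50+t) = t(t+32), so t² = 32×50 = 1600.
t* = √1600 = 40 min.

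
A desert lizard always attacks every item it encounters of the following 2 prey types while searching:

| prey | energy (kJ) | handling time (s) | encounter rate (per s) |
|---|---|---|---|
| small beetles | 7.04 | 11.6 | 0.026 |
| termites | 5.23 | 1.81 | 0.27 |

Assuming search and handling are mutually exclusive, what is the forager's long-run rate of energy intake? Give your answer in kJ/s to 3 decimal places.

R = Σλ_iE_i / (1 + Σλ_ih_i)
Numerator: 0.026×7.04 + 0.27×5.23 = 1.595
Denominator: 1 + 0.026×11.6 + 0.27×1.81 = 1.79
R = 1.595/1.79 = 0.891 kJ/s

0.891 kJ/s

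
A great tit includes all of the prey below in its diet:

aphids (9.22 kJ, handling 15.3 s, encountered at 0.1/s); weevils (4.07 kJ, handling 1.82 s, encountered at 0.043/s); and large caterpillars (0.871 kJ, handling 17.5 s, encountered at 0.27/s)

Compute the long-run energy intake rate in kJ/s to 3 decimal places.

R = (0.1×9.22 + 0.043×4.07 + 0.27×0.871) / (1 + 0.1×15.3 + 0.043×1.82 + 0.27×17.5) = 1.332/7.333 = 0.1817 kJ/s.

0.182 kJ/s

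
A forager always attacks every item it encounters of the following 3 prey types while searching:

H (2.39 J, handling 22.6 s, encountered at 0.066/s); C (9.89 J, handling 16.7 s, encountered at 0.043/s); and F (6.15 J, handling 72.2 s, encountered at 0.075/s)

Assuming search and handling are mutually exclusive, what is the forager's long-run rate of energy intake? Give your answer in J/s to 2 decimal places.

Energy encountered per unit search time: 0.066×2.39 + 0.043×9.89 + 0.075×6.15 = 1.044 J/s.
Handling time per unit search time: 0.066×22.6 + 0.043×16.7 + 0.075×72.2 = 7.625.
Rate = 1.044/(1 + 7.625) = 0.1211 J/s.

0.12 J/s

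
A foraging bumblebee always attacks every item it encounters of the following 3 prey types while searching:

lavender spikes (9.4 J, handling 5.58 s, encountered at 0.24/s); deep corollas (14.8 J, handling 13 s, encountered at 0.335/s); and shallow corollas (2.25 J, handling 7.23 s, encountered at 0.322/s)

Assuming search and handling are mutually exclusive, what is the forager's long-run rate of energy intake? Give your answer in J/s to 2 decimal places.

R = Σλ_iE_i / (1 + Σλ_ih_i)
Numerator: 0.24×9.4 + 0.335×14.8 + 0.322×2.25 = 7.939
Denominator: 1 + 0.24×5.58 + 0.335×13 + 0.322×7.23 = 9.022
R = 7.939/9.022 = 0.8799 J/s

0.88 J/s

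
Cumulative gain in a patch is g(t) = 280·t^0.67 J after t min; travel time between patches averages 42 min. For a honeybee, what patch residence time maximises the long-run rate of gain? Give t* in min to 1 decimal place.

85.3 min

Optimal t* satisfies g'(t*) = g(t*)/(T + t*).
g'(t) = 0.67·280·t^-0.33. Setting 0.67·280·t^-0.33 = 280·t^0.67/(42+t) gives 0.67(42+t) = t, so 0.33·t = 0.67×42.
t* = 0.67×42/0.33 = 85.27 min.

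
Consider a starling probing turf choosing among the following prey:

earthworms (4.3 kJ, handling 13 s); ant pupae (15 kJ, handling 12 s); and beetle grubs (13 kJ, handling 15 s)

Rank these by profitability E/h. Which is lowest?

earthworms

In descending order of E/h:
ant pupae: 15/12 = 1.25 kJ/s
beetle grubs: 13/15 = 0.867 kJ/s
earthworms: 4.3/13 = 0.331 kJ/s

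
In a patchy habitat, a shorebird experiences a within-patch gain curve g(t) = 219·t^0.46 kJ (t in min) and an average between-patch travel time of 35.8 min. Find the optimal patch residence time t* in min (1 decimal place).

30.5 min

Optimal t* satisfies g'(t*) = g(t*)/(T + t*).
g'(t) = 0.46·219·t^-0.54. Setting 0.46·219·t^-0.54 = 219·t^0.46/(35.8+t) gives 0.46(35.8+t) = t, so 0.54·t = 0.46×35.8.
t* = 0.46×35.8/0.54 = 30.5 min.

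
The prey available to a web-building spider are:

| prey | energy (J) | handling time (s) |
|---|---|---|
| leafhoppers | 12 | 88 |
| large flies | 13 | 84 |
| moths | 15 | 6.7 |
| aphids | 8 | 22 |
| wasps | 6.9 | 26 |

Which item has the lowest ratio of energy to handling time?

In descending order of E/h:
moths: 15/6.7 = 2.24 J/s
aphids: 8/22 = 0.364 J/s
wasps: 6.9/26 = 0.265 J/s
large flies: 13/84 = 0.155 J/s
leafhoppers: 12/88 = 0.136 J/s

leafhoppers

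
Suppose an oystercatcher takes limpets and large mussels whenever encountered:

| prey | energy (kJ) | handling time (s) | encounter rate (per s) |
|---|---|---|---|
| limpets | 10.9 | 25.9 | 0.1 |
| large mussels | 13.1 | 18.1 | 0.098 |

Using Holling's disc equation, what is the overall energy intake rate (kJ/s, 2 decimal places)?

R = Σλ_iE_i / (1 + Σλ_ih_i)
Numerator: 0.1×10.9 + 0.098×13.1 = 2.374
Denominator: 1 + 0.1×25.9 + 0.098×18.1 = 5.364
R = 2.374/5.364 = 0.4426 kJ/s

0.44 kJ/s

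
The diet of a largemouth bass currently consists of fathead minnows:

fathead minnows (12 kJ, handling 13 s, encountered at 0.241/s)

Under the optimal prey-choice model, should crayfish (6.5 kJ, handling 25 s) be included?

No

On fathead minnows alone, R = ΣλE/(1+Σλh) = 2.892/4.133 = 0.6997 kJ/s.
crayfish: E/h = 6.5/25 = 0.26 kJ/s.
Since 0.26 < R, time spent handling crayfish is better spent searching.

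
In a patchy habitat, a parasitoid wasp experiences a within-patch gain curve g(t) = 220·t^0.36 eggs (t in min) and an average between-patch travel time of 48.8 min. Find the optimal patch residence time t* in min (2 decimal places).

27.45 min

Optimal t* satisfies g'(t*) = g(t*)/(T + t*).
g'(t) = 0.36·220·t^-0.64. Setting 0.36·220·t^-0.64 = 220·t^0.36/(48.8+t) gives 0.36(48.8+t) = t, so 0.64·t = 0.36×48.8.
t* = 0.36×48.8/0.64 = 27.45 min.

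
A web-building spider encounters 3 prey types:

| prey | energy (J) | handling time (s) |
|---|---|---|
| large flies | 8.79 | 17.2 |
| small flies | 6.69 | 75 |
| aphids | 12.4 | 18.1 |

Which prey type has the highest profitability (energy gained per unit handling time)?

aphids

In descending order of E/h:
aphids: 12.4/18.1 = 0.685 J/s
large flies: 8.79/17.2 = 0.511 J/s
small flies: 6.69/75 = 0.0892 J/s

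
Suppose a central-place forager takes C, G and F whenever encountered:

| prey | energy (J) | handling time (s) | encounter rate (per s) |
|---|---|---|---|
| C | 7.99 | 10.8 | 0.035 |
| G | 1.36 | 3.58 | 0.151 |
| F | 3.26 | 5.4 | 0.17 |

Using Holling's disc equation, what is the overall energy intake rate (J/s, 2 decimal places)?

0.37 J/s

R = (0.035×7.99 + 0.151×1.36 + 0.17×3.26) / (1 + 0.035×10.8 + 0.151×3.58 + 0.17×5.4) = 1.039/2.837 = 0.3664 J/s.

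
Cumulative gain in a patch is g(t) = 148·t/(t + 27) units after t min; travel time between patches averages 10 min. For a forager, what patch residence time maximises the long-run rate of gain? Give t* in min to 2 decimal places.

16.43 min

Optimal t* satisfies g'(t*) = g(t*)/(T + t*).
g'(t) = 148·27/(t + 27)². Setting 148·27/(t+27)² = 148t/[(t+27)(10+t)] gives 27(10+t) = t(t+27), so t² = 27×10 = 270.
t* = √270 = 16.43 min.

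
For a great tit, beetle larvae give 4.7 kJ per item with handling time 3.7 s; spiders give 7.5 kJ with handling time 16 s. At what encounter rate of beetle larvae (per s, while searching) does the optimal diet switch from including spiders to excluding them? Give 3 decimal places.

At the threshold, the rate on beetle larvae alone equals the profitability of spiders: λ·4.7/(1 + λ·3.7) = 7.5/16 = 0.4688.
Rearranging, λ(4.7 − 0.4688×3.7) = 0.4688, so λ = 0.4688/2.966 = 0.1581 per s.

0.158 per s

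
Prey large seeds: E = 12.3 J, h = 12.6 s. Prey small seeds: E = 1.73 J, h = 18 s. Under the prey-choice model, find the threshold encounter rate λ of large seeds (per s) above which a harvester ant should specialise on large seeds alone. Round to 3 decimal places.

0.009 per s

At the threshold, the rate on large seeds alone equals the profitability of small seeds: λ·12.3/(1 + λ·12.6) = 1.73/18 = 0.09611.
Rearranging, λ(12.3 − 0.09611×12.6) = 0.09611, so λ = 0.09611/11.09 = 0.008667 per s.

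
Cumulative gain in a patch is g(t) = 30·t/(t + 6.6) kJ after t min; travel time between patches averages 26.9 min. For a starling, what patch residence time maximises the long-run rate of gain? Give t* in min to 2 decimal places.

Maximise g(t)/(T+t): set derivative to zero → g'(t)(T+t) = g(t).
g'(t) = 30·6.6/(t + 6.6)². Setting 30·6.6/(t+6.6)² = 30t/[(t+6.6)(26.9+t)] gives 6.6(26.9+t) = t(t+6.6), so t² = 6.6×26.9 = 177.5.
t* = √177.5 = 13.32 min.

13.32 min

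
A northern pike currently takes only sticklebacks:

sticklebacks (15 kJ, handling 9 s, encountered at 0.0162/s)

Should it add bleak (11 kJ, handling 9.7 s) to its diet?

Current rate: (0.0162×15)/(1 + 0.0162×9) = 0.2121 kJ/s.
bleak: E/h = 11/9.7 = 1.134 kJ/s.
Since 1.134 > R, including bleak increases the long-run rate.

Yes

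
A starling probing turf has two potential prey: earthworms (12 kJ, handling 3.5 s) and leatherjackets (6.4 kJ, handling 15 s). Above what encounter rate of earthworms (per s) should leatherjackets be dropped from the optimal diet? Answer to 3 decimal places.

The zero-one rule: include leatherjackets iff E₂/h₂ > λE₁/(1+λh₁). Equality gives the switch point.
λE₁h₂ = E₂ + λE₂h₁ ⇒ λ = E₂/(E₁h₂ − E₂h₁) = 6.4/(180 − 22.4) = 0.04061 per s.

0.041 per s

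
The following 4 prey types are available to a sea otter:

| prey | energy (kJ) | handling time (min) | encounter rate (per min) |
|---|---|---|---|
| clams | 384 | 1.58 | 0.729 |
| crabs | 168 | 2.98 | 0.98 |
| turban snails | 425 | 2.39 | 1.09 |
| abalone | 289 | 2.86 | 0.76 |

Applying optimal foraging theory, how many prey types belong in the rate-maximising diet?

2

Profitabilities (E/h, kJ/min): clams 243, turban snails 178, abalone 101, crabs 56.4. Add prey in this order while the next type's profitability exceeds the intake rate on those already taken.
Rate on top 1: 130.1. turban snails: 178 > 130.1 → include.
Rate on top 2: 156.2. abalone: 101 < 156.2 → exclude; stop.
Optimal diet: clams, turban snails — 2 of 4 types.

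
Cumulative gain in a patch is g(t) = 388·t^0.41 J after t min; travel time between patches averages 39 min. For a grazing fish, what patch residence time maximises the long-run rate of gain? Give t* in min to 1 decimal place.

By the marginal value theorem, leave when the instantaneous gain rate g'(t) equals the habitat-wide average g(t)/(T + t).
g'(t) = 0.41·388·t^-0.59. Setting 0.41·388·t^-0.59 = 388·t^0.41/(39+t) gives 0.41(39+t) = t, so 0.59·t = 0.41×39.
t* = 0.41×39/0.59 = 27.1 min.

27.1 min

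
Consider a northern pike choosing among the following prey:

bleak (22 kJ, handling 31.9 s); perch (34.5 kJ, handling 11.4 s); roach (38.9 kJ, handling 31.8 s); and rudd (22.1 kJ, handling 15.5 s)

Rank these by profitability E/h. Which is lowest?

bleak

Profitability E/h (kJ/s): bleak = 22/31.9 = 0.69, perch = 34.5/11.4 = 3.03, roach = 38.9/31.8 = 1.22, rudd = 22.1/15.5 = 1.43.
Ranked: perch > rudd > roach > bleak.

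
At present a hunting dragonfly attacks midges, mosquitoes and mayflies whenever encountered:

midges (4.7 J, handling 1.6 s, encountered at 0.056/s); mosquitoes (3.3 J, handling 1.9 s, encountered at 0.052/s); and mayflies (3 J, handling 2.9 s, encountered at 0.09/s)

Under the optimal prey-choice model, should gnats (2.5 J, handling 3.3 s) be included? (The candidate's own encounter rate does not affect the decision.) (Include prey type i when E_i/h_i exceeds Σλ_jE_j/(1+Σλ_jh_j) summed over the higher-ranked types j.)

Current rate: (0.056×4.7 + 0.052×3.3 + 0.09×3)/(1 + 0.056×1.6 + 0.052×1.9 + 0.09×2.9) = 0.4863 J/s.
Profitability of gnats: 2.5/3.3 = 0.7576 J/s.
0.7576 > 0.4863, so adding gnats raises the average — include it.

Yes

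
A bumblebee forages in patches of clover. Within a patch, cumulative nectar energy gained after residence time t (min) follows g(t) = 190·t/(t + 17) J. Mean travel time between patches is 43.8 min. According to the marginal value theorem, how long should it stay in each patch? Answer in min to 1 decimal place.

By the marginal value theorem, leave when the instantaneous gain rate g'(t) equals the habitat-wide average g(t)/(T + t).
g'(t) = 190·17/(t + 17)². Setting 190·17/(t+17)² = 190t/[(t+17)(43.8+t)] gives 17(43.8+t) = t(t+17), so t² = 17×43.8 = 744.6.
t* = √744.6 = 27.29 min.

27.3 min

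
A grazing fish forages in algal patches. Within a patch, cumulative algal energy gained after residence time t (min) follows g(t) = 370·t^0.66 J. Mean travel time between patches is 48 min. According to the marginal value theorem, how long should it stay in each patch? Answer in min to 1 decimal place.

Maximise g(t)/(T+t): set derivative to zero → g'(t)(T+t) = g(t).
g'(t) = 0.66·370·t^-0.34. Setting 0.66·370·t^-0.34 = 370·t^0.66/(48+t) gives 0.66(48+t) = t, so 0.34·t = 0.66×48.
t* = 0.66×48/0.34 = 93.18 min.

93.2 min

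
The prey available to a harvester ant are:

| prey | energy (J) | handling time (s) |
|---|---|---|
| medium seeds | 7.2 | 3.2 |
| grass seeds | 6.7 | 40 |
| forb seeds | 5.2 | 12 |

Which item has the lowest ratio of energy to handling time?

grass seeds

In descending order of E/h:
medium seeds: 7.2/3.2 = 2.25 J/s
forb seeds: 5.2/12 = 0.433 J/s
grass seeds: 6.7/40 = 0.168 J/s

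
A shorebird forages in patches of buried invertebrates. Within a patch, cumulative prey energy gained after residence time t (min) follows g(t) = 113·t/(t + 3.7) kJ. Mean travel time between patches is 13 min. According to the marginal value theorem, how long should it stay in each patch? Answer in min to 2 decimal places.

By the marginal value theorem, leave when the instantaneous gain rate g'(t) equals the habitat-wide average g(t)/(T + t).
g'(t) = 113·3.7/(t + 3.7)². Setting 113·3.7/(t+3.7)² = 113t/[(t+3.7)(13+t)] gives 3.7(13+t) = t(t+3.7), so t² = 3.7×13 = 48.1.
t* = √48.1 = 6.935 min.

6.94 min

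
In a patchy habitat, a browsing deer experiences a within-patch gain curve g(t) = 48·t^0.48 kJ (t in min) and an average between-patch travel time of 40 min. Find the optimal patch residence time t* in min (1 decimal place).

Optimal t* satisfies g'(t*) = g(t*)/(T + t*).
g'(t) = 0.48·48·t^-0.52. Setting 0.48·48·t^-0.52 = 48·t^0.48/(40+t) gives 0.48(40+t) = t, so 0.52·t = 0.48×40.
t* = 0.48×40/0.52 = 36.92 min.

36.9 min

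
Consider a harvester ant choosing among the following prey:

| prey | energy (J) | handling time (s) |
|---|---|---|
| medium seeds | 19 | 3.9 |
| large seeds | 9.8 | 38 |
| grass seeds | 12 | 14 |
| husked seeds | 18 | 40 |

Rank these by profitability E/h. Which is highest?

Profitability E/h (J/s): medium seeds = 19/3.9 = 4.87, large seeds = 9.8/38 = 0.258, grass seeds = 12/14 = 0.857, husked seeds = 18/40 = 0.45.
Ranked: medium seeds > grass seeds > husked seeds > large seeds.

medium seeds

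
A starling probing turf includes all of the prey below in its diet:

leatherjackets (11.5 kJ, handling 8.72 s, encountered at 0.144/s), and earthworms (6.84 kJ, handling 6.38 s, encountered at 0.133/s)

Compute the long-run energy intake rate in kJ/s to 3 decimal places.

0.827 kJ/s

R = Σλ_iE_i / (1 + Σλ_ih_i)
Numerator: 0.144×11.5 + 0.133×6.84 = 2.566
Denominator: 1 + 0.144×8.72 + 0.133×6.38 = 3.104
R = 2.566/3.104 = 0.8265 kJ/s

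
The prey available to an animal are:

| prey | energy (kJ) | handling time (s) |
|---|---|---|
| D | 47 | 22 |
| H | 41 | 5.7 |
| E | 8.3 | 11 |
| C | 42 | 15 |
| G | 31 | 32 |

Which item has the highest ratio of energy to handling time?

In descending order of E/h:
H: 41/5.7 = 7.19 kJ/s
C: 42/15 = 2.8 kJ/s
D: 47/22 = 2.14 kJ/s
G: 31/32 = 0.969 kJ/s
E: 8.3/11 = 0.755 kJ/s

H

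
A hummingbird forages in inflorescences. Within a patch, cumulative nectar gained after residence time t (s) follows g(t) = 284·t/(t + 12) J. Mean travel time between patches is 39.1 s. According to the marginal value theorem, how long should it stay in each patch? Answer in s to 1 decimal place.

21.7 s

Optimal t* satisfies g'(t*) = g(t*)/(T + t*).
g'(t) = 284·12/(t + 12)². Setting 284·12/(t+12)² = 284t/[(t+12)(39.1+t)] gives 12(39.1+t) = t(t+12), so t² = 12×39.1 = 469.2.
t* = √469.2 = 21.66 s.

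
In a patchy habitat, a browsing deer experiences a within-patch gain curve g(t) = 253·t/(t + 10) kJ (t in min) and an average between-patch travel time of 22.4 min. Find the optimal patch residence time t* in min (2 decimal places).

Maximise g(t)/(T+t): set derivative to zero → g'(t)(T+t) = g(t).
g'(t) = 253·10/(t + 10)². Setting 253·10/(t+10)² = 253t/[(t+10)(22.4+t)] gives 10(22.4+t) = t(t+10), so t² = 10×22.4 = 224.
t* = √224 = 14.97 min.

14.97 min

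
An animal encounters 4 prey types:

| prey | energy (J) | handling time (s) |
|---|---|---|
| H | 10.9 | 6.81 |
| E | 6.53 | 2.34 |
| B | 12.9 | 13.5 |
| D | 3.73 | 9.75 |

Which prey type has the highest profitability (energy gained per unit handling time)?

Profitability E/h (J/s): H = 10.9/6.81 = 1.6, E = 6.53/2.34 = 2.79, B = 12.9/13.5 = 0.956, D = 3.73/9.75 = 0.383.
Ranked: E > H > B > D.

E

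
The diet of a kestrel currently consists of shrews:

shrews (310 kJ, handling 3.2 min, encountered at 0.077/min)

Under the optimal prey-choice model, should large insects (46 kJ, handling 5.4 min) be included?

No

Current rate: (0.077×310)/(1 + 0.077×3.2) = 19.15 kJ/min.
large insects: E/h = 46/5.4 = 8.519 kJ/min.
8.519 < 19.15, so adding large insects would lower the average — exclude it.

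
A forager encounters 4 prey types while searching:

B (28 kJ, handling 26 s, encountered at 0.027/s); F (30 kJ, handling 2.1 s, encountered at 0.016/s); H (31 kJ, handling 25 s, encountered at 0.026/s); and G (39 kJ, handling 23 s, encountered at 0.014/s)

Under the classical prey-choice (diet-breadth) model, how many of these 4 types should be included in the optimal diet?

4

Rank by E/h (kJ/s): F 14.3, G 1.7, H 1.24, B 1.08. Include each in turn until the next type's E/h falls below the running intake rate.
Rate on top 1: 0.4644. G: 1.7 > 0.4644 → include.
Rate on top 2: 0.7569. H: 1.24 > 0.7569 → include.
Rate on top 3: 0.9134. B: 1.08 > 0.9134 → include.
Optimal diet: F, G, H, B — 4 of 4 types.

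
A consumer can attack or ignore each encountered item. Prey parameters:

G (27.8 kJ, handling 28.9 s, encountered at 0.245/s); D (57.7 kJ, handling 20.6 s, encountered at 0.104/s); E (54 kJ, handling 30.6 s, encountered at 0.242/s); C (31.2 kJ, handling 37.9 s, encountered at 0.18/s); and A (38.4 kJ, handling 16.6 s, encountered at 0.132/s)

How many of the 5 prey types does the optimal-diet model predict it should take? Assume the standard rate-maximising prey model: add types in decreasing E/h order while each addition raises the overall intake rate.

E/h in descending order: D 2.8, A 2.31, E 1.76, G 0.962, C 0.823 kJ/s. The optimal diet is the largest prefix of this list for which every included type satisfies E_i/h_i > R on the types above it.
Rate on top 1: 1.91. A: 2.31 > 1.91 → include.
Rate on top 2: 2.075. E: 1.76 < 2.075 → exclude; stop.
Optimal diet: D, A — 2 of 5 types.

2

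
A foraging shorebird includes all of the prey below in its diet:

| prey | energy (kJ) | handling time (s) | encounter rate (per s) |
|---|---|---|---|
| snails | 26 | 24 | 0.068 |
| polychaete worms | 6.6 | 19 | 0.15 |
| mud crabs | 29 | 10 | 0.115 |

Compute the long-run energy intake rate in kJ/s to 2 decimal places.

Energy encountered per unit search time: 0.068×26 + 0.15×6.6 + 0.115×29 = 6.093 kJ/s.
Handling time per unit search time: 0.068×24 + 0.15×19 + 0.115×10 = 5.632.
Rate = 6.093/(1 + 5.632) = 0.9187 kJ/s.

0.92 kJ/s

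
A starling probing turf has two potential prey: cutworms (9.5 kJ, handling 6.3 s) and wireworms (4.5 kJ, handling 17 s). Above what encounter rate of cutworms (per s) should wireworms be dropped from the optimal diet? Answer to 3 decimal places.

Drop wireworms once their profitability E₂/h₂ falls below the rate achievable on cutworms alone: E₂/h₂ = λE₁/(1 + λh₁).
Solve for λ: λE₁h₂ = E₂(1 + λh₁) → λ(E₁h₂ − E₂h₁) = E₂ → λ = E₂/(E₁h₂ − E₂h₁).
λ = 4.5/(9.5×17 − 4.5×6.3) = 4.5/133.2 = 0.0338 per s.

0.034 per s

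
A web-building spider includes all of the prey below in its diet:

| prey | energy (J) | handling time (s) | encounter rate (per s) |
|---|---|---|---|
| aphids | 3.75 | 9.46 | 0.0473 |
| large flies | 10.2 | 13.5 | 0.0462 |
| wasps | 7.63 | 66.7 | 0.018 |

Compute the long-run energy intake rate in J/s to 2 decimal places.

0.24 J/s

R = (0.0473×3.75 + 0.0462×10.2 + 0.018×7.63) / (1 + 0.0473×9.46 + 0.0462×13.5 + 0.018×66.7) = 0.786/3.272 = 0.2402 J/s.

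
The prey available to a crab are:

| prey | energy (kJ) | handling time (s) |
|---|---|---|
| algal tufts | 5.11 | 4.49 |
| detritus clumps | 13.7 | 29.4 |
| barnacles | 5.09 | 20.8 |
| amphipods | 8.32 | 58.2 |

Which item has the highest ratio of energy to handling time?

algal tufts

Profitability E/h (kJ/s): algal tufts = 5.11/4.49 = 1.14, detritus clumps = 13.7/29.4 = 0.466, barnacles = 5.09/20.8 = 0.245, amphipods = 8.32/58.2 = 0.143.
Ranked: algal tufts > detritus clumps > barnacles > amphipods.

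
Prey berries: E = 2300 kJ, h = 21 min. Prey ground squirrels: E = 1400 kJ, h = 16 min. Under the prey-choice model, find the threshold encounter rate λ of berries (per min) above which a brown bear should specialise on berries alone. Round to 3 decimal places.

The zero-one rule: include ground squirrels iff E₂/h₂ > λE₁/(1+λh₁). Equality gives the switch point.
λE₁h₂ = E₂ + λE₂h₁ ⇒ λ = E₂/(E₁h₂ − E₂h₁) = 1400/(3.68e+04 − 2.94e+04) = 0.1892 per min.

0.189 per min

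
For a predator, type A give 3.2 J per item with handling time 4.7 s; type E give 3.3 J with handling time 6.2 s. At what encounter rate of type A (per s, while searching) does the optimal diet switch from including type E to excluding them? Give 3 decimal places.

0.762 per s

The zero-one rule: include type E iff E₂/h₂ > λE₁/(1+λh₁). Equality gives the switch point.
λE₁h₂ = E₂ + λE₂h₁ ⇒ λ = E₂/(E₁h₂ − E₂h₁) = 3.3/(19.84 − 15.51) = 0.7621 per s.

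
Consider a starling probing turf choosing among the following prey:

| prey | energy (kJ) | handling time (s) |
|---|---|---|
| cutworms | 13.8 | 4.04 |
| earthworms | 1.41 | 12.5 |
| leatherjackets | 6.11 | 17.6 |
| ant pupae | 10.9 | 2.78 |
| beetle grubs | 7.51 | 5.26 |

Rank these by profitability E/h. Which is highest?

ant pupae

Profitability E/h (kJ/s): cutworms = 13.8/4.04 = 3.42, earthworms = 1.41/12.5 = 0.113, leatherjackets = 6.11/17.6 = 0.347, ant pupae = 10.9/2.78 = 3.92, beetle grubs = 7.51/5.26 = 1.43.
Ranked: ant pupae > cutworms > beetle grubs > leatherjackets > earthworms.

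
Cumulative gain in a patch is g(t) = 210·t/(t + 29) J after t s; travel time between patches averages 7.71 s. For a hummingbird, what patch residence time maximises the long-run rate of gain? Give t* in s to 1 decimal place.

15.0 s

Maximise g(t)/(T+t): set derivative to zero → g'(t)(T+t) = g(t).
g'(t) = 210·29/(t + 29)². Setting 210·29/(t+29)² = 210t/[(t+29)(7.71+t)] gives 29(7.71+t) = t(t+29), so t² = 29×7.71 = 223.6.
t* = √223.6 = 14.95 s.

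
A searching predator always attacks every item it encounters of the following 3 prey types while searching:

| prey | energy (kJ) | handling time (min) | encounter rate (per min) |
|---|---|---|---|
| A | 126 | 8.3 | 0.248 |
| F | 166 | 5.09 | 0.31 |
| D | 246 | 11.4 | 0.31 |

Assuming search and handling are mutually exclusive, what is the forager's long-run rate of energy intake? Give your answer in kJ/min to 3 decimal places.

R = (0.248×126 + 0.31×166 + 0.31×246) / (1 + 0.248×8.3 + 0.31×5.09 + 0.31×11.4) = 159/8.17 = 19.46 kJ/min.

19.457 kJ/min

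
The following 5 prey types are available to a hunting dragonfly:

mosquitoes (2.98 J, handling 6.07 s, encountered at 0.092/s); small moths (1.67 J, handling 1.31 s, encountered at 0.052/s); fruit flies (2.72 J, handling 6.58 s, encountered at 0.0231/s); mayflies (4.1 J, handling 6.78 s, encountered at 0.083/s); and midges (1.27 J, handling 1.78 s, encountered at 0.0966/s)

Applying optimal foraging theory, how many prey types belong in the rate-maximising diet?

E/h in descending order: small moths 1.27, midges 0.713, mayflies 0.605, mosquitoes 0.491, fruit flies 0.413 J/s. The optimal diet is the largest prefix of this list for which every included type satisfies E_i/h_i > R on the types above it.
Rate on top 1: 0.0813. midges: 0.713 > 0.0813 → include.
Rate on top 2: 0.169. mayflies: 0.605 > 0.169 → include.
Rate on top 3: 0.305. mosquitoes: 0.491 > 0.305 → include.
Rate on top 4: 0.349. fruit flies: 0.413 > 0.349 → include.
Optimal diet: small moths, midges, mayflies, mosquitoes, fruit flies — 5 of 5 types.

5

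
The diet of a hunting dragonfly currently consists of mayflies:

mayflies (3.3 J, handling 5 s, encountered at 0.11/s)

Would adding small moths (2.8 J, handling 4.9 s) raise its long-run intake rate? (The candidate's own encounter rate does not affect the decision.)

Yes

Current rate: (0.11×3.3)/(1 + 0.11×5) = 0.2342 J/s.
Profitability of small moths: 2.8/4.9 = 0.5714 J/s.
Since 0.5714 > R, including small moths increases the long-run rate.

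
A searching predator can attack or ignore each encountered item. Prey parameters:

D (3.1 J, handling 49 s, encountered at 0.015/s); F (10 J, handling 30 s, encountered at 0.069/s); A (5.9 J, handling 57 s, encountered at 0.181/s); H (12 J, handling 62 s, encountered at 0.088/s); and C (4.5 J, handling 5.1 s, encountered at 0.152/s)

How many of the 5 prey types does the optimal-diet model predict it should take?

Profitabilities (E/h, J/s): C 0.882, F 0.333, H 0.194, A 0.104, D 0.0633. Add prey in this order while the next type's profitability exceeds the intake rate on those already taken.
Rate on top 1: 0.3853. F: 0.333 < 0.3853 → exclude; stop.
Optimal diet: C — 1 of 5 types.

1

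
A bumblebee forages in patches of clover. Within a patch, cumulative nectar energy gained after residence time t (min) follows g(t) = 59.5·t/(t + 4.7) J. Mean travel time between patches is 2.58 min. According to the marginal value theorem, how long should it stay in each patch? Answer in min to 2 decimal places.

Optimal t* satisfies g'(t*) = g(t*)/(T + t*).
g'(t) = 59.5·4.7/(t + 4.7)². Setting 59.5·4.7/(t+4.7)² = 59.5t/[(t+4.7)(2.58+t)] gives 4.7(2.58+t) = t(t+4.7), so t² = 4.7×2.58 = 12.13.
t* = √12.13 = 3.482 min.

3.48 min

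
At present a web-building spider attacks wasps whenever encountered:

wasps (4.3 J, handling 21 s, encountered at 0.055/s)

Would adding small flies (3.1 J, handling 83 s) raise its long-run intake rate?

No

On wasps alone, R = ΣλE/(1+Σλh) = 0.2365/2.155 = 0.1097 J/s.
Profitability of small flies: 3.1/83 = 0.03735 J/s.
0.03735 < 0.1097, so adding small flies would lower the average — exclude it.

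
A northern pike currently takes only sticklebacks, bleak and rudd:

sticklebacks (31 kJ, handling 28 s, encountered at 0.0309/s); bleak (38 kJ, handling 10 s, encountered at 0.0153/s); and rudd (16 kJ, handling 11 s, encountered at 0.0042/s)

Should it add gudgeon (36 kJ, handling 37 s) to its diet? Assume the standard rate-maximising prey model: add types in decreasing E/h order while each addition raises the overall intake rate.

On sticklebacks, bleak and rudd alone, R = ΣλE/(1+Σλh) = 1.607/2.064 = 0.7782 kJ/s.
Profitability of gudgeon: 36/37 = 0.973 kJ/s.
Since 0.973 > R, including gudgeon increases the long-run rate.

Yes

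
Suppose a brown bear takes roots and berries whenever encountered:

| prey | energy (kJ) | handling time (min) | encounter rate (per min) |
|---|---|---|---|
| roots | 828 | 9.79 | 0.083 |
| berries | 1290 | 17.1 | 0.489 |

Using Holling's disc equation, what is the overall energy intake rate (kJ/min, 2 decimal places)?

68.75 kJ/min

R = Σλ_iE_i / (1 + Σλ_ih_i)
Numerator: 0.083×828 + 0.489×1290 = 699.5
Denominator: 1 + 0.083×9.79 + 0.489×17.1 = 10.17
R = 699.5/10.17 = 68.75 kJ/min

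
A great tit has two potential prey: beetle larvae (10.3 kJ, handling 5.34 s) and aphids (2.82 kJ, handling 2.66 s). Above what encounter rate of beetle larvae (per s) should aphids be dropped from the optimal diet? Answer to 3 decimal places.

The zero-one rule: include aphids iff E₂/h₂ > λE₁/(1+λh₁). Equality gives the switch point.
λE₁h₂ = E₂ + λE₂h₁ ⇒ λ = E₂/(E₁h₂ − E₂h₁) = 2.82/(27.4 − 15.06) = 0.2285 per s.

0.229 per s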